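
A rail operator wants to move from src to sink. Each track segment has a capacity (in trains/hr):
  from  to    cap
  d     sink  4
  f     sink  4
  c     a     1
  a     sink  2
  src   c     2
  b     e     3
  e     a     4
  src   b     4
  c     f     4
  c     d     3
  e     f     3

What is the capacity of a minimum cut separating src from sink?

5

Max flow = 5 (via 3 augmenting paths).
In the residual at optimum, the set reachable from src is {b, src}.
Cut edges: src→c (cap 2), b→e (cap 3). Sum = 5.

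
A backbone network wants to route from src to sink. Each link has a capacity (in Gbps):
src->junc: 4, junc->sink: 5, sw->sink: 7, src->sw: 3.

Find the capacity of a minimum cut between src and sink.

Max flow = 7 (via 2 augmenting paths).
In the residual at optimum, the set reachable from src is {src}.
Cut edges: src->junc (cap 4), src->sw (cap 3). Sum = 7.

7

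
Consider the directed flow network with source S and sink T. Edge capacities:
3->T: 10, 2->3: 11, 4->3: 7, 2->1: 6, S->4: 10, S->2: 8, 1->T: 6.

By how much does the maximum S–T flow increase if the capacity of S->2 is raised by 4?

Original max flow = 15.
After raising cap(S->2), augmenting paths through that edge carry 1 more unit.
New max flow = 16. Increase = 1.

1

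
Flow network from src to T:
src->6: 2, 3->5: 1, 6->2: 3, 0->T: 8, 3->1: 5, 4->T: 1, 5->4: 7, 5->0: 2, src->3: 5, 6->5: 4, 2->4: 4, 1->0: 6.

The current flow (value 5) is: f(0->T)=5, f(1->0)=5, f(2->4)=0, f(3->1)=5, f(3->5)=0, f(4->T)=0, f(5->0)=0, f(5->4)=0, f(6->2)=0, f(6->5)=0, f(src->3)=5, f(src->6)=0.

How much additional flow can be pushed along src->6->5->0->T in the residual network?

2

Residual capacities along the path: src->6: 2, 6->5: 4, 5->0: 2, 0->T: 3.
Minimum is 2.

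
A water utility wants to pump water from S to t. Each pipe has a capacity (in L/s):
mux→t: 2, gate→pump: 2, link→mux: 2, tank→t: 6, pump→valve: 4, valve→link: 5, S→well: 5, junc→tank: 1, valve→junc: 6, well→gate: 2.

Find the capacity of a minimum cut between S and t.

Max flow = 2 (via 2 augmenting paths).
In the residual at optimum, the set reachable from S is {S, well}.
Cut edges: well→gate (cap 2). Sum = 2.

2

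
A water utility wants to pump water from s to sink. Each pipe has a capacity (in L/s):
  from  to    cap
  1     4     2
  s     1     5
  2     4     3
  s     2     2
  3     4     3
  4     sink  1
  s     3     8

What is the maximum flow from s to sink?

1

Augment s→2→4→sink: bottleneck 1. Total 1.
No augmenting path remains in the residual graph.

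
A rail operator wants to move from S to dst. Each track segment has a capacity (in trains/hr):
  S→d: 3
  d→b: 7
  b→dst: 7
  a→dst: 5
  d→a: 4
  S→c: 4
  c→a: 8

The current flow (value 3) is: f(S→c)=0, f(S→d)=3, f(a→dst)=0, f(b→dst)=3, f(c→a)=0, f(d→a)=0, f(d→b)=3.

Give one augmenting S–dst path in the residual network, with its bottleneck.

Residual along S→c→a→dst: S→c: 4, c→a: 8, a→dst: 5.
Bottleneck = min = 4.

S→c→a→dst, bottleneck 4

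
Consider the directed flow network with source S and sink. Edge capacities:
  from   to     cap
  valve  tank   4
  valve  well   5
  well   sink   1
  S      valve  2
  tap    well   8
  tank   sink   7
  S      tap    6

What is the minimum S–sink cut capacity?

Max flow = 3 (via 2 augmenting paths).
In the residual at optimum, the set reachable from S is {S, tap, well}.
Cut edges: S→valve (cap 2), well→sink (cap 1). Sum = 3.

3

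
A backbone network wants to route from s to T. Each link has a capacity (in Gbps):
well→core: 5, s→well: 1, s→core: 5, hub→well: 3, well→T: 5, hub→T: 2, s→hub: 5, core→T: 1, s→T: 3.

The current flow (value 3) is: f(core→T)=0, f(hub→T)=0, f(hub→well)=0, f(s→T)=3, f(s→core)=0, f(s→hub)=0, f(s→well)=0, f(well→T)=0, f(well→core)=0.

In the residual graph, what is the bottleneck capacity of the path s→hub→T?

Residual capacities along the path: s→hub: 5, hub→T: 2.
Minimum is 2.

2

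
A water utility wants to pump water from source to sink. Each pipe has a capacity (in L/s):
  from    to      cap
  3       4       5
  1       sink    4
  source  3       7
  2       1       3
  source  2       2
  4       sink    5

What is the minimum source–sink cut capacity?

Max flow = 7 (via 2 augmenting paths).
In the residual at optimum, the set reachable from source is {3, source}.
Cut edges: 3→4 (cap 5), source→2 (cap 2). Sum = 7.

7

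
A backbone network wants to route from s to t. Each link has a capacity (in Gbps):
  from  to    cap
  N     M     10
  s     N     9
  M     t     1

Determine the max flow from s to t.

Augment s→N→M→t: bottleneck 1. Total 1.
No augmenting path remains in the residual graph.

1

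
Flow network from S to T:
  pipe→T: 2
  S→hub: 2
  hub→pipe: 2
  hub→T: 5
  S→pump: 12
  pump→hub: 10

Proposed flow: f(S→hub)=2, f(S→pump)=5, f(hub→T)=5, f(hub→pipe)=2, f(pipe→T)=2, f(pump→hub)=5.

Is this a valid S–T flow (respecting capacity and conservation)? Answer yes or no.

Yes

Every edge has 0 ≤ f(e) ≤ cap(e).
At each intermediate node, inflow equals outflow.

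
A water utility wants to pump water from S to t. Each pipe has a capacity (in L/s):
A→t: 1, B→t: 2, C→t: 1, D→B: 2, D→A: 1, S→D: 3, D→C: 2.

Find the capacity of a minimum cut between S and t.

3

Max flow = 3 (via 3 augmenting paths).
In the residual at optimum, the set reachable from S is {S}.
Cut edges: S→D (cap 3). Sum = 3.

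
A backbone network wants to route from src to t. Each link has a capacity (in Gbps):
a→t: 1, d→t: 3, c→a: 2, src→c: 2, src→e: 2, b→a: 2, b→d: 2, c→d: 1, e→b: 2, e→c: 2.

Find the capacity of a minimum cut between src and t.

4

Max flow = 4 (via 3 augmenting paths).
In the residual at optimum, the set reachable from src is {src}.
Cut edges: src→e (cap 2), src→c (cap 2). Sum = 4.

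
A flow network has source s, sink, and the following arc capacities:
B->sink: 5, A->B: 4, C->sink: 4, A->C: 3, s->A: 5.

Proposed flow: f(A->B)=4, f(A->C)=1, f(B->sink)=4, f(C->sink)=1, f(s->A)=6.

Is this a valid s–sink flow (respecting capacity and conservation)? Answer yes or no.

Capacity violated on s->A: flow 6 > capacity 5.

No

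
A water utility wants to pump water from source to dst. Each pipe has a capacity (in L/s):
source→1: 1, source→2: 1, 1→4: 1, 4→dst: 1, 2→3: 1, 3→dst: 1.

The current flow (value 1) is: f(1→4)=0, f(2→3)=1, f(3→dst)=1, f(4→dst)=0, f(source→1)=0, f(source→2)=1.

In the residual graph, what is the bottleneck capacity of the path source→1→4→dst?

Residual capacities along the path: source→1: 1, 1→4: 1, 4→dst: 1.
Minimum is 1.

1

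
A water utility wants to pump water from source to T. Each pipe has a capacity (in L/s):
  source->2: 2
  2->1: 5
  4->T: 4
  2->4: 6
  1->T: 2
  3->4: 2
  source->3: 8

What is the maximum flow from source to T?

Augment source->3->4->T: bottleneck 2. Total 2.
Augment source->2->4->T: bottleneck 2. Total 4.
No augmenting path remains in the residual graph.

4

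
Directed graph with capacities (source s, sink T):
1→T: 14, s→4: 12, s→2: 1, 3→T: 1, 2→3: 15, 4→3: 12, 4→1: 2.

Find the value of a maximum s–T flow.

3

Augment s→4→1→T: bottleneck 2. Total 2.
Augment s→4→3→T: bottleneck 1. Total 3.
No augmenting path remains in the residual graph.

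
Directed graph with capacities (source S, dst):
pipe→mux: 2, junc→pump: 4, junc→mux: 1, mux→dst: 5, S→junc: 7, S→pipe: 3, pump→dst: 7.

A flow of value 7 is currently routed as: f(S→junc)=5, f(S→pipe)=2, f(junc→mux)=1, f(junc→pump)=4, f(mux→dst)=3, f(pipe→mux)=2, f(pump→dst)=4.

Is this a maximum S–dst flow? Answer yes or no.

Yes

Residual reachable from S: {S, junc, pipe}; dst is not reachable.
Saturated cut: junc→pump, junc→mux, pipe→mux with total capacity 7 = current flow value. Flow is maximum.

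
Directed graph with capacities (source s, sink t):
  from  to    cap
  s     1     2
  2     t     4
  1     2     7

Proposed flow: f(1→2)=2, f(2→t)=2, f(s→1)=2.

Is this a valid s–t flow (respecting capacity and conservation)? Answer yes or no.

Every edge has 0 ≤ f(e) ≤ cap(e).
At each intermediate node, inflow equals outflow.

Yes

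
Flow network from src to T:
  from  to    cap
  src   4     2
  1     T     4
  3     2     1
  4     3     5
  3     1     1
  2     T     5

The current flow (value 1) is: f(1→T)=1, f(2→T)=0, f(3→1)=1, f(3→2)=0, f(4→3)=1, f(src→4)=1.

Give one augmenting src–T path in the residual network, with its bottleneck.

Residual along src→4→3→2→T: src→4: 1, 4→3: 4, 3→2: 1, 2→T: 5.
Bottleneck = min = 1.

src→4→3→2→T, bottleneck 1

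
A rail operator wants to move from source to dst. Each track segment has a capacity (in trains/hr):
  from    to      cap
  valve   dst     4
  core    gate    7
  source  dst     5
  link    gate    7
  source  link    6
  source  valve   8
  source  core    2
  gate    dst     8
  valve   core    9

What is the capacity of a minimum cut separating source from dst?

17

Max flow = 17 (via 4 augmenting paths).
In the residual at optimum, the set reachable from source is {core, gate, link, source, valve}.
Cut edges: source->dst (cap 5), valve->dst (cap 4), gate->dst (cap 8). Sum = 17.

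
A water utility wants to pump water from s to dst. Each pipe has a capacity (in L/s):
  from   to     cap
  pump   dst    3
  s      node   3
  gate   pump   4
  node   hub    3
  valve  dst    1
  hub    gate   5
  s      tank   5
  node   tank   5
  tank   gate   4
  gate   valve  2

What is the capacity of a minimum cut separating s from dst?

4

Max flow = 4 (via 2 augmenting paths).
In the residual at optimum, the set reachable from s is {gate, hub, node, pump, s, tank, valve}.
Cut edges: pump->dst (cap 3), valve->dst (cap 1). Sum = 4.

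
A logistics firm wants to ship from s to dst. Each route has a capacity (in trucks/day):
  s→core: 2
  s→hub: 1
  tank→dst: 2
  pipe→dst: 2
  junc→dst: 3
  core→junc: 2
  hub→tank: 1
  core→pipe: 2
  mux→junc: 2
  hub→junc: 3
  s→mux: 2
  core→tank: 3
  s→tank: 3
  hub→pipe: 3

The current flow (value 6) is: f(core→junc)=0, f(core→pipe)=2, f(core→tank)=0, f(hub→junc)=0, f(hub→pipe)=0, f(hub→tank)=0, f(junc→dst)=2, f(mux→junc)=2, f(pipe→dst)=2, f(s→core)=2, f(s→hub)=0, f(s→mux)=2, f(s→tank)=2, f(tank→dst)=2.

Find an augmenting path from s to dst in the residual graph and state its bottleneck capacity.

Residual along s→hub→junc→dst: s→hub: 1, hub→junc: 3, junc→dst: 1.
Bottleneck = min = 1.

s→hub→junc→dst, bottleneck 1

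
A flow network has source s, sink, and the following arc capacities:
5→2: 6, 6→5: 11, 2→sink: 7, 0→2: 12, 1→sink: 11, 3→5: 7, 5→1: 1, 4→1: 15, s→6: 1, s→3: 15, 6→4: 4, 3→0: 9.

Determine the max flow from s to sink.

9

Augment s→6→4→1→sink: bottleneck 1. Total 1.
Augment s→3→5→1→sink: bottleneck 1. Total 2.
Augment s→3→5→2→sink: bottleneck 6. Total 8.
Augment s→3→0→2→sink: bottleneck 1. Total 9.
No augmenting path remains in the residual graph.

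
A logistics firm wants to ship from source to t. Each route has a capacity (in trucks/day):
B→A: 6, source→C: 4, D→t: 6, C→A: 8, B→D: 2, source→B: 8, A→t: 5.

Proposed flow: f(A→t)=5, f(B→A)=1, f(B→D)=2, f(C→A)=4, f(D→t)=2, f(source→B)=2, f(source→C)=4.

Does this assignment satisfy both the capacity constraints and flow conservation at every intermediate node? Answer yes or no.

Conservation fails at B: inflow 2 ≠ outflow 3.

No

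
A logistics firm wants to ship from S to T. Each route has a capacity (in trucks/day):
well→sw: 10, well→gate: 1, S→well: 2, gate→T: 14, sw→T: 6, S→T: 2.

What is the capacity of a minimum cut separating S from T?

Max flow = 4 (via 3 augmenting paths).
In the residual at optimum, the set reachable from S is {S}.
Cut edges: S→well (cap 2), S→T (cap 2). Sum = 4.

4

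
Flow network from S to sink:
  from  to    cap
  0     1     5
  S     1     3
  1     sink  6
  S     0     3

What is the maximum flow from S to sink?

6

Augment S->1->sink: bottleneck 3. Total 3.
Augment S->0->1->sink: bottleneck 3. Total 6.
No augmenting path remains in the residual graph.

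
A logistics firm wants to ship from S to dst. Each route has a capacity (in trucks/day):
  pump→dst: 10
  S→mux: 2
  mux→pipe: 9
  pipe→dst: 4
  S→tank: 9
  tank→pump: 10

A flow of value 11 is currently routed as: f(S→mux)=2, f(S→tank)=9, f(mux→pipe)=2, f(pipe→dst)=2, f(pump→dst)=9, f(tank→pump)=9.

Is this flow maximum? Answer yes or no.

Residual reachable from S: {S}; dst is not reachable.
Saturated cut: S→tank, S→mux with total capacity 11 = current flow value. Flow is maximum.

Yes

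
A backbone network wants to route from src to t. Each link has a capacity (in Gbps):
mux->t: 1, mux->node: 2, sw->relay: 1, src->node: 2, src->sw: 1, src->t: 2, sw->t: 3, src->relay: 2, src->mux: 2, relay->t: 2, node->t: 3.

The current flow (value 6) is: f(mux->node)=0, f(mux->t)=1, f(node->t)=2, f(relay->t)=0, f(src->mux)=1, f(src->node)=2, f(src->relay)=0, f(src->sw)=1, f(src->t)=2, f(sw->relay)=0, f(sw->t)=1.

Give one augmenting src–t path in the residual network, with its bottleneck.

Residual along src->relay->t: src->relay: 2, relay->t: 2.
Bottleneck = min = 2.

src->relay->t, bottleneck 2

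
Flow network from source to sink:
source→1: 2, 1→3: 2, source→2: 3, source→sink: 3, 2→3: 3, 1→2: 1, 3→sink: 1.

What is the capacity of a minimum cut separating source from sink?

4

Max flow = 4 (via 2 augmenting paths).
In the residual at optimum, the set reachable from source is {1, 2, 3, source}.
Cut edges: source→sink (cap 3), 3→sink (cap 1). Sum = 4.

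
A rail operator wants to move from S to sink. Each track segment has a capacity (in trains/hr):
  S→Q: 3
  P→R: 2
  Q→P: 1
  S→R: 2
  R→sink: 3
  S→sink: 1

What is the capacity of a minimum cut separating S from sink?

4

Max flow = 4 (via 3 augmenting paths).
In the residual at optimum, the set reachable from S is {Q, S}.
Cut edges: S→R (cap 2), S→sink (cap 1), Q→P (cap 1). Sum = 4.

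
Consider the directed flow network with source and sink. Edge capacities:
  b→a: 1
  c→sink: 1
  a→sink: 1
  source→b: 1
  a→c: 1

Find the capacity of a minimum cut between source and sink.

1

Max flow = 1 (via 1 augmenting path).
In the residual at optimum, the set reachable from source is {source}.
Cut edges: source→b (cap 1). Sum = 1.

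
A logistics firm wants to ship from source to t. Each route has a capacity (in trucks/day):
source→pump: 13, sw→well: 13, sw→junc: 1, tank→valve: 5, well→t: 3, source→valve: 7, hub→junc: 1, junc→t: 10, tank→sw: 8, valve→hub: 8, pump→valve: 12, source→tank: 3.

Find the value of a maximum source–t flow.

Augment source→tank→sw→well→t: bottleneck 3. Total 3.
Augment source→valve→hub→junc→t: bottleneck 1. Total 4.
No augmenting path remains in the residual graph.

4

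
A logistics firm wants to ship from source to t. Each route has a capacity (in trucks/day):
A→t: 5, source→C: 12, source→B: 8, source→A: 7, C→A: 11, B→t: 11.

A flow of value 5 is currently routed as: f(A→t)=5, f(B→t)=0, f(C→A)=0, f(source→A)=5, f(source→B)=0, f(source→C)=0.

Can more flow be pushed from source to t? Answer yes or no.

Residual path source→B→t has bottleneck 8 > 0.
Pushing 8 along it raises the flow to 13, so the given flow is not maximum.

Yes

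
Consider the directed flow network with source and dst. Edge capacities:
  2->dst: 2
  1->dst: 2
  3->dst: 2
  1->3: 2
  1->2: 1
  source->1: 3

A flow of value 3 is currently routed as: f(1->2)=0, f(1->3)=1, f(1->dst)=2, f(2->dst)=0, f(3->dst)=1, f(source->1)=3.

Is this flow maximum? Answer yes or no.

Yes

Residual reachable from source: {source}; dst is not reachable.
Saturated cut: source->1 with total capacity 3 = current flow value. Flow is maximum.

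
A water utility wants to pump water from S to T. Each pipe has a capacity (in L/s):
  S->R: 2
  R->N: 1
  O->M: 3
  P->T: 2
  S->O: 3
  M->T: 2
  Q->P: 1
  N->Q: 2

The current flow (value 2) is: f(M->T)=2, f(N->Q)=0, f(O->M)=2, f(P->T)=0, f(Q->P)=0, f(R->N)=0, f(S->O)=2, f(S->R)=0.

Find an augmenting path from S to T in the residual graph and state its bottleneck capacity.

S->R->N->Q->P->T, bottleneck 1

Residual along S->R->N->Q->P->T: S->R: 2, R->N: 1, N->Q: 2, Q->P: 1, P->T: 2.
Bottleneck = min = 1.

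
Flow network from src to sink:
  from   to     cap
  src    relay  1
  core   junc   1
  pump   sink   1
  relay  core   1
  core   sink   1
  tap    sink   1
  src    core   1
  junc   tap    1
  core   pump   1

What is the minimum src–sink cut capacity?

Max flow = 2 (via 2 augmenting paths).
In the residual at optimum, the set reachable from src is {src}.
Cut edges: src→relay (cap 1), src→core (cap 1). Sum = 2.

2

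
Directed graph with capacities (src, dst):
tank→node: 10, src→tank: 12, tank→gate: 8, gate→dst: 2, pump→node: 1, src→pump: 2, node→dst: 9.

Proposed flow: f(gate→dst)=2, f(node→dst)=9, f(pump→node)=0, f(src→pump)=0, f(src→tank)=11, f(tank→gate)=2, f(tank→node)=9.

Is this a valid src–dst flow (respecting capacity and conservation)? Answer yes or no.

Every edge has 0 ≤ f(e) ≤ cap(e).
At each intermediate node, inflow equals outflow.

Yes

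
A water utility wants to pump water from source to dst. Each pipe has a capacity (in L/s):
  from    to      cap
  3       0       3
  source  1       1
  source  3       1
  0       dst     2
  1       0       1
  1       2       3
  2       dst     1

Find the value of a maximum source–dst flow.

Augment source->1->2->dst: bottleneck 1. Total 1.
Augment source->3->0->dst: bottleneck 1. Total 2.
No augmenting path remains in the residual graph.

2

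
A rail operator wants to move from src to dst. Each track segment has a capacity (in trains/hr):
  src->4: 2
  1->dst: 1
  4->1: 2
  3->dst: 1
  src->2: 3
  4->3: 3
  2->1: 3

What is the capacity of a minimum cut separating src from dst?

Max flow = 2 (via 2 augmenting paths).
In the residual at optimum, the set reachable from src is {1, 2, 3, 4, src}.
Cut edges: 1->dst (cap 1), 3->dst (cap 1). Sum = 2.

2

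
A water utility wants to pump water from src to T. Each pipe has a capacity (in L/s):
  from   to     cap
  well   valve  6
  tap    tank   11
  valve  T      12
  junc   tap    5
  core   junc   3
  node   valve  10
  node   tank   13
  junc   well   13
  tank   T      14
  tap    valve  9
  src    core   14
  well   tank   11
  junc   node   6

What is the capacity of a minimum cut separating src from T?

3

Max flow = 3 (via 1 augmenting path).
In the residual at optimum, the set reachable from src is {core, src}.
Cut edges: core→junc (cap 3). Sum = 3.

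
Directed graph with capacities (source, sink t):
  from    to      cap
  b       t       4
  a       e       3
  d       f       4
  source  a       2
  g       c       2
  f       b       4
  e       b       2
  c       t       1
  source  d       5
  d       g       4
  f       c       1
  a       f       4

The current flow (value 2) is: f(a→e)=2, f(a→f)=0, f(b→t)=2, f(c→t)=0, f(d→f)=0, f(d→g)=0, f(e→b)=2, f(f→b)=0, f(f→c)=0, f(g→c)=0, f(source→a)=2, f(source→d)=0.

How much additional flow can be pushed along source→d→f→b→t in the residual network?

Residual capacities along the path: source→d: 5, d→f: 4, f→b: 4, b→t: 2.
Minimum is 2.

2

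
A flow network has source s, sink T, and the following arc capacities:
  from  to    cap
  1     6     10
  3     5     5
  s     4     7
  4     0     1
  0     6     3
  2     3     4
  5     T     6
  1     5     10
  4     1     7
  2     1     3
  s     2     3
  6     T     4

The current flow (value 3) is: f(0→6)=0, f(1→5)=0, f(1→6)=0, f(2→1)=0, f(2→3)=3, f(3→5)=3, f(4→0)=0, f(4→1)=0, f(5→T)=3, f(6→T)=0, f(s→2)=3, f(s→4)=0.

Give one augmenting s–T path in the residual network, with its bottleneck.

s→4→1→5→T, bottleneck 3

Residual along s→4→1→5→T: s→4: 7, 4→1: 7, 1→5: 10, 5→T: 3.
Bottleneck = min = 3.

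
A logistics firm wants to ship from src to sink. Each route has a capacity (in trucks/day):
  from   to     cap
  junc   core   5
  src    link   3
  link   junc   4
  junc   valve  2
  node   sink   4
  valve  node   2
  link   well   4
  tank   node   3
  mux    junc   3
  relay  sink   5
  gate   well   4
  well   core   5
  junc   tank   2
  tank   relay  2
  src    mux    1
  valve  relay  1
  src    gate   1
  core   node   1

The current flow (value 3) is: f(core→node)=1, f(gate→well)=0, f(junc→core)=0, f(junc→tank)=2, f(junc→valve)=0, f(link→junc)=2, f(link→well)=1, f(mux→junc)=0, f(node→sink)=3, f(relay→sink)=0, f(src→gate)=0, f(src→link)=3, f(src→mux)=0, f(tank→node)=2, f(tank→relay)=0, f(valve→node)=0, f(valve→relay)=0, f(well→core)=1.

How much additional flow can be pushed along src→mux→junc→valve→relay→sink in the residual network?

1

Residual capacities along the path: src→mux: 1, mux→junc: 3, junc→valve: 2, valve→relay: 1, relay→sink: 5.
Minimum is 1.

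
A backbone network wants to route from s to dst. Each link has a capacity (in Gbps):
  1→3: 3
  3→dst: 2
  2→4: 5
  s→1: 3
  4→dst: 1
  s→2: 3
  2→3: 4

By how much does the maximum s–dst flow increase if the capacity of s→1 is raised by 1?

0

Original max flow = 3.
Edge s→1 does not cross the min cut (source side {1, 2, 3, 4, s}), so extra capacity there cannot help.
New max flow = 3. Increase = 0.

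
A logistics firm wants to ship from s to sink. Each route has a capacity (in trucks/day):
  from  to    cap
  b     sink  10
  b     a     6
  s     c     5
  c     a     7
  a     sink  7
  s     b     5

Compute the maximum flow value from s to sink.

Augment s→b→sink: bottleneck 5. Total 5.
Augment s→c→a→sink: bottleneck 5. Total 10.
No augmenting path remains in the residual graph.

10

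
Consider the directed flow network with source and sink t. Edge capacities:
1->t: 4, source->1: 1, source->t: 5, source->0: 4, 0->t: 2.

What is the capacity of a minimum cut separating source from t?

8

Max flow = 8 (via 3 augmenting paths).
In the residual at optimum, the set reachable from source is {0, source}.
Cut edges: source->1 (cap 1), source->t (cap 5), 0->t (cap 2). Sum = 8.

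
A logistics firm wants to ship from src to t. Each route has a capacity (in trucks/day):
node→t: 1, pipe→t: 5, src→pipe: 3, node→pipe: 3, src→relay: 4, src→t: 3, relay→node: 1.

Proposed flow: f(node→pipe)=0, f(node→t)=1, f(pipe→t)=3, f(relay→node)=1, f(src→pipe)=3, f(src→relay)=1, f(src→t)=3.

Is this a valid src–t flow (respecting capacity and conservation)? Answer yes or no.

Every edge has 0 ≤ f(e) ≤ cap(e).
At each intermediate node, inflow equals outflow.

Yes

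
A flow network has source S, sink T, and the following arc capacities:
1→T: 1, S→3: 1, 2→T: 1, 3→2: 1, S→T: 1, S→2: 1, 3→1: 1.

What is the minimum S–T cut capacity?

3

Max flow = 3 (via 3 augmenting paths).
In the residual at optimum, the set reachable from S is {S}.
Cut edges: S→3 (cap 1), S→2 (cap 1), S→T (cap 1). Sum = 3.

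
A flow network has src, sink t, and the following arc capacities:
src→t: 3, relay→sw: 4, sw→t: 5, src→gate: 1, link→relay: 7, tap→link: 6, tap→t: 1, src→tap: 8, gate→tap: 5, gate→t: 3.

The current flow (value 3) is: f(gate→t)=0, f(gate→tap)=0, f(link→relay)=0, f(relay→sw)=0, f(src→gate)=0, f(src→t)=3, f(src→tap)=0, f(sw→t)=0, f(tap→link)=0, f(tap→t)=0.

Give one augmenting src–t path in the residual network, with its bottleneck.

Residual along src→gate→t: src→gate: 1, gate→t: 3.
Bottleneck = min = 1.

src→gate→t, bottleneck 1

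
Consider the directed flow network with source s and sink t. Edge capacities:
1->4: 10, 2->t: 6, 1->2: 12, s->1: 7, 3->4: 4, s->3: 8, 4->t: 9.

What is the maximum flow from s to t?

Augment s->1->2->t: bottleneck 6. Total 6.
Augment s->1->4->t: bottleneck 1. Total 7.
Augment s->3->4->t: bottleneck 4. Total 11.
No augmenting path remains in the residual graph.

11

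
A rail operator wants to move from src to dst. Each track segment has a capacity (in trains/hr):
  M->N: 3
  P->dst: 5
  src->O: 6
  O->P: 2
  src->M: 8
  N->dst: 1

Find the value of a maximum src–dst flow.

3

Augment src->M->N->dst: bottleneck 1. Total 1.
Augment src->O->P->dst: bottleneck 2. Total 3.
No augmenting path remains in the residual graph.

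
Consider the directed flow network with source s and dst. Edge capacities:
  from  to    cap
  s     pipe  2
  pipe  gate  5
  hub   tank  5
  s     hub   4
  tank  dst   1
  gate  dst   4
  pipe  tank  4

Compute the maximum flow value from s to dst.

Augment s→pipe→gate→dst: bottleneck 2. Total 2.
Augment s→hub→tank→dst: bottleneck 1. Total 3.
No augmenting path remains in the residual graph.

3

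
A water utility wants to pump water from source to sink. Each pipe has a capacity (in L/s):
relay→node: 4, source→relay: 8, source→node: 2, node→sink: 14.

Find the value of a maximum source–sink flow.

6

Augment source→node→sink: bottleneck 2. Total 2.
Augment source→relay→node→sink: bottleneck 4. Total 6.
No augmenting path remains in the residual graph.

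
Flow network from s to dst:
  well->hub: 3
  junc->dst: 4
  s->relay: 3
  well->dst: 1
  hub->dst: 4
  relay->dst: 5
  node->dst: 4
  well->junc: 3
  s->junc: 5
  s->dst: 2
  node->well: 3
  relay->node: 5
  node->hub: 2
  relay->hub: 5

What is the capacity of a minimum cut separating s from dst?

9

Max flow = 9 (via 3 augmenting paths).
In the residual at optimum, the set reachable from s is {junc, s}.
Cut edges: s->relay (cap 3), s->dst (cap 2), junc->dst (cap 4). Sum = 9.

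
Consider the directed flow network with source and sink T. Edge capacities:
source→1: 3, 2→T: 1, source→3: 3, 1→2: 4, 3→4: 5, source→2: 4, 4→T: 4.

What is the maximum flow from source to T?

Augment source→2→T: bottleneck 1. Total 1.
Augment source→3→4→T: bottleneck 3. Total 4.
No augmenting path remains in the residual graph.

4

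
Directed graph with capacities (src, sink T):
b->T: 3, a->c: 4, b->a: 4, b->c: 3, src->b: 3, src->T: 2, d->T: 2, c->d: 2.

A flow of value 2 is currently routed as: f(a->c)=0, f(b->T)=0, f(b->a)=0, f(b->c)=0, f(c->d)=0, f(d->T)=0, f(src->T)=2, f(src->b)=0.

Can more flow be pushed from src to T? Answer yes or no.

Residual path src->b->T has bottleneck 3 > 0.
Pushing 3 along it raises the flow to 5, so the given flow is not maximum.

Yes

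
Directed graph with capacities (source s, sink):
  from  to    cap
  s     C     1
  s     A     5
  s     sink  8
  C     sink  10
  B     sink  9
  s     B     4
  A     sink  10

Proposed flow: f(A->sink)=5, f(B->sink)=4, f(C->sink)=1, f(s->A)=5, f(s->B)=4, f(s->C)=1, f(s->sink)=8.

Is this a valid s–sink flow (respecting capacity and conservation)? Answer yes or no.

Every edge has 0 ≤ f(e) ≤ cap(e).
At each intermediate node, inflow equals outflow.

Yes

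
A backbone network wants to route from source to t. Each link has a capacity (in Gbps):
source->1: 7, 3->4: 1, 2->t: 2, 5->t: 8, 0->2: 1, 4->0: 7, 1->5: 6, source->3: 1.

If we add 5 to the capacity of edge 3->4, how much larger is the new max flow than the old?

Original max flow = 7.
Edge 3->4 does not cross the min cut (source side {1, source}), so extra capacity there cannot help.
New max flow = 7. Increase = 0.

0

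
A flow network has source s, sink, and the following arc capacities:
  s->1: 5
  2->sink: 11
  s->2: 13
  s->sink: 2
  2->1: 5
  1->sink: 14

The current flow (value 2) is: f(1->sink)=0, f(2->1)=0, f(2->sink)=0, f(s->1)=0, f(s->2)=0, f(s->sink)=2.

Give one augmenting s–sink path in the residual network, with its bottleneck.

Residual along s->2->sink: s->2: 13, 2->sink: 11.
Bottleneck = min = 11.

s->2->sink, bottleneck 11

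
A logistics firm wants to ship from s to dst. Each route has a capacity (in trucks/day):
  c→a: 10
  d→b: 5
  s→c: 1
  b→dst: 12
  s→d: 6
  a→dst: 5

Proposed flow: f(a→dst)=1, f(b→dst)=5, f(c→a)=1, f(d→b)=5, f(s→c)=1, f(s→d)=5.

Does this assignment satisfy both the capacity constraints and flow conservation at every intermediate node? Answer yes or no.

Yes

Every edge has 0 ≤ f(e) ≤ cap(e).
At each intermediate node, inflow equals outflow.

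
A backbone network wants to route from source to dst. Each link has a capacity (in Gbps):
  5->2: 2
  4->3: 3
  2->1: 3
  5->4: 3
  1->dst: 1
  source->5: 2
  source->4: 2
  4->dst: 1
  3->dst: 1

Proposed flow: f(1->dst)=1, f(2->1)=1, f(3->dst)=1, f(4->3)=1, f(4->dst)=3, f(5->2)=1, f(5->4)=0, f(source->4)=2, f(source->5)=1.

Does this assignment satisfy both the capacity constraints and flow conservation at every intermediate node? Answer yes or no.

Capacity violated on 4->dst: flow 3 > capacity 1.

No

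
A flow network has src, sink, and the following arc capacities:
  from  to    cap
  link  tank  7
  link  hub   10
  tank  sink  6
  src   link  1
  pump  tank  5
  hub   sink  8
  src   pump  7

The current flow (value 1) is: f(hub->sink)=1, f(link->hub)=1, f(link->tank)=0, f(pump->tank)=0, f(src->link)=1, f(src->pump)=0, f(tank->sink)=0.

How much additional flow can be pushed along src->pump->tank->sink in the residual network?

Residual capacities along the path: src->pump: 7, pump->tank: 5, tank->sink: 6.
Minimum is 5.

5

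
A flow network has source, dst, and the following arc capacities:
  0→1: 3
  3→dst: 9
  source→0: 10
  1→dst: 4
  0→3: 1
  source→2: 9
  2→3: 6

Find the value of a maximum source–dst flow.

10

Augment source→0→1→dst: bottleneck 3. Total 3.
Augment source→0→3→dst: bottleneck 1. Total 4.
Augment source→2→3→dst: bottleneck 6. Total 10.
No augmenting path remains in the residual graph.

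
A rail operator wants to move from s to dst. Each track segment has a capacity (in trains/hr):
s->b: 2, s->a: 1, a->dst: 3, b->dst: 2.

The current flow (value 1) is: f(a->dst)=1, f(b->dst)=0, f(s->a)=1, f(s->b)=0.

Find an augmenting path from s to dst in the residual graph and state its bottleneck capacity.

Residual along s->b->dst: s->b: 2, b->dst: 2.
Bottleneck = min = 2.

s->b->dst, bottleneck 2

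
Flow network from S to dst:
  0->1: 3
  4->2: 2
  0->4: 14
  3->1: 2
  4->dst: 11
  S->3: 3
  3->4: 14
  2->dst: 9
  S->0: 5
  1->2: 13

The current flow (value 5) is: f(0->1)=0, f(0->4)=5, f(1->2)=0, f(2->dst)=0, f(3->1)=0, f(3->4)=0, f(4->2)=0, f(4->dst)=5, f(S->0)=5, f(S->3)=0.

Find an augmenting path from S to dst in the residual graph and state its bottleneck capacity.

S->3->4->dst, bottleneck 3

Residual along S->3->4->dst: S->3: 3, 3->4: 14, 4->dst: 6.
Bottleneck = min = 3.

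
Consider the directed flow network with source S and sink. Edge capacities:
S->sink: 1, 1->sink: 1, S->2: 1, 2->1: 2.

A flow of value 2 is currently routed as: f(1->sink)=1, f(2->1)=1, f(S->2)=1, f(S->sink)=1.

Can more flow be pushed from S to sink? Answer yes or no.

No

Residual reachable from S: {S}; sink is not reachable.
Saturated cut: S->2, S->sink with total capacity 2 = current flow value. Flow is maximum.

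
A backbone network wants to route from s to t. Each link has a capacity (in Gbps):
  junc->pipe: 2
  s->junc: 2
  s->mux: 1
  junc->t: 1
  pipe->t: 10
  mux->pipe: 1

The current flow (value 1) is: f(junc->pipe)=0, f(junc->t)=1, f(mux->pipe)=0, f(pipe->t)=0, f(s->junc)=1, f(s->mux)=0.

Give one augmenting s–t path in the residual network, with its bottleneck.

s->mux->pipe->t, bottleneck 1

Residual along s->mux->pipe->t: s->mux: 1, mux->pipe: 1, pipe->t: 10.
Bottleneck = min = 1.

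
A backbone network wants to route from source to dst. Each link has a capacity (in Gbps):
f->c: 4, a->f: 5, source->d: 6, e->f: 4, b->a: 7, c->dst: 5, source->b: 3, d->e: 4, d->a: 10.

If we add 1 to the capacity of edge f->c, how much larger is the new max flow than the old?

Original max flow = 4.
After raising cap(f->c), augmenting paths through that edge carry 1 more unit.
New max flow = 5. Increase = 1.

1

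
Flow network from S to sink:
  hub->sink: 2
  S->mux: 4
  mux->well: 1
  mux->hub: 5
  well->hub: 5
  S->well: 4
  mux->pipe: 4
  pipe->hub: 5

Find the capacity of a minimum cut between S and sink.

Max flow = 2 (via 1 augmenting path).
In the residual at optimum, the set reachable from S is {S, hub, mux, pipe, well}.
Cut edges: hub->sink (cap 2). Sum = 2.

2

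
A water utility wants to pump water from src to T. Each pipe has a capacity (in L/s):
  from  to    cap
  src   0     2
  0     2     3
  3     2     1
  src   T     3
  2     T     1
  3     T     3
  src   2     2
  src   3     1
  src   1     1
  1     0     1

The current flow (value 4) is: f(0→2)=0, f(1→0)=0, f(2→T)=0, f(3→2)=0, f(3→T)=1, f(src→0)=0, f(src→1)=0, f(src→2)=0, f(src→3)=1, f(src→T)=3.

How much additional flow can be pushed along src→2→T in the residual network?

1

Residual capacities along the path: src→2: 2, 2→T: 1.
Minimum is 1.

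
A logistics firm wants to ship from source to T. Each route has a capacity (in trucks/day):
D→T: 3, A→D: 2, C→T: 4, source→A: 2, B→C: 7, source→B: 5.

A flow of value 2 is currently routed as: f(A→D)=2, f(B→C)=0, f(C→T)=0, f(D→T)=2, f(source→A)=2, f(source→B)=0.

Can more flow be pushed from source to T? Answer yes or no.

Residual path source→B→C→T has bottleneck 4 > 0.
Pushing 4 along it raises the flow to 6, so the given flow is not maximum.

Yes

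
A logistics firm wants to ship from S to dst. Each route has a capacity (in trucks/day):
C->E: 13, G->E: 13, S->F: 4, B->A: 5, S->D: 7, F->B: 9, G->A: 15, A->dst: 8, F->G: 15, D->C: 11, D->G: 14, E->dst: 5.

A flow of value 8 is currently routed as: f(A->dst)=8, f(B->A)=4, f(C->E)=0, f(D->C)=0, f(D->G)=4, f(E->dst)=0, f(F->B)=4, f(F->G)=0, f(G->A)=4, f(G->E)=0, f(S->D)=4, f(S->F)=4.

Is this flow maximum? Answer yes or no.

No

Residual path S->D->G->E->dst has bottleneck 3 > 0.
Pushing 3 along it raises the flow to 11, so the given flow is not maximum.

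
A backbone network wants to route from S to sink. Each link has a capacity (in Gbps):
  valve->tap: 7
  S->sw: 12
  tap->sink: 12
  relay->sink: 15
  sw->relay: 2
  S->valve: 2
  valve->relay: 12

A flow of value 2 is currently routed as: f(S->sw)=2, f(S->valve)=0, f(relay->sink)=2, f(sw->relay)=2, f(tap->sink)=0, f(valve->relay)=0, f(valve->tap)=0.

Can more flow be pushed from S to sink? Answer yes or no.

Residual path S->valve->relay->sink has bottleneck 2 > 0.
Pushing 2 along it raises the flow to 4, so the given flow is not maximum.

Yes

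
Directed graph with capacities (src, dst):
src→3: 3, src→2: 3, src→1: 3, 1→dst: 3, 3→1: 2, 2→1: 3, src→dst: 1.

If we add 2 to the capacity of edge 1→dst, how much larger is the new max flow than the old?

Original max flow = 4.
After raising cap(1→dst), augmenting paths through that edge carry 2 more units.
New max flow = 6. Increase = 2.

2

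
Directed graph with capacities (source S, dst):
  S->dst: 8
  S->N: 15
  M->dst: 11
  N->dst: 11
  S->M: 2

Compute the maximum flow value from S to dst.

Augment S->dst: bottleneck 8. Total 8.
Augment S->N->dst: bottleneck 11. Total 19.
Augment S->M->dst: bottleneck 2. Total 21.
No augmenting path remains in the residual graph.

21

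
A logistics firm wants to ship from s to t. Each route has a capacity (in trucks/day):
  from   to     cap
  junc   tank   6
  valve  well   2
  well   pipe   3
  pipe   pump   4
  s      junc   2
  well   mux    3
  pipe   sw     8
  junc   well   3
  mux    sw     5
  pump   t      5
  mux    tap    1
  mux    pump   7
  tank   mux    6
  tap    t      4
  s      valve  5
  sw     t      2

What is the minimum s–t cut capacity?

4

Max flow = 4 (via 2 augmenting paths).
In the residual at optimum, the set reachable from s is {s, valve}.
Cut edges: s→junc (cap 2), valve→well (cap 2). Sum = 4.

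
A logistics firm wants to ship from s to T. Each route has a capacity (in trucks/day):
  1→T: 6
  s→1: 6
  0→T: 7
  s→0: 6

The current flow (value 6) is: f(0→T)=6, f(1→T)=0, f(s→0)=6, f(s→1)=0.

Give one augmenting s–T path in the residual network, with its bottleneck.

s→1→T, bottleneck 6

Residual along s→1→T: s→1: 6, 1→T: 6.
Bottleneck = min = 6.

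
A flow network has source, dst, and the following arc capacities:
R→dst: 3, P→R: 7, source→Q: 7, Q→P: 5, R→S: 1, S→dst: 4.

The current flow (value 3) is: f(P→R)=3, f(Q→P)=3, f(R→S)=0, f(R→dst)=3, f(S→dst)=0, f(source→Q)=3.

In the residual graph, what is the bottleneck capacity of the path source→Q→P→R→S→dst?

Residual capacities along the path: source→Q: 4, Q→P: 2, P→R: 4, R→S: 1, S→dst: 4.
Minimum is 1.

1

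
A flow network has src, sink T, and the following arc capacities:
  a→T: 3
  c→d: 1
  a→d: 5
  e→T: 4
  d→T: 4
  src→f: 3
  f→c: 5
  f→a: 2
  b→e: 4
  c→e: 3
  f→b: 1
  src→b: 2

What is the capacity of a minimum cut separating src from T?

5

Max flow = 5 (via 3 augmenting paths).
In the residual at optimum, the set reachable from src is {src}.
Cut edges: src→f (cap 3), src→b (cap 2). Sum = 5.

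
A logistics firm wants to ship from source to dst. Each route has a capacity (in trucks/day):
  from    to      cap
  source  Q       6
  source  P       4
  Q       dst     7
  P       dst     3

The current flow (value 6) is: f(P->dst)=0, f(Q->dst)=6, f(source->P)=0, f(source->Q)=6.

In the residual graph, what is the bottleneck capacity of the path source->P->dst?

Residual capacities along the path: source->P: 4, P->dst: 3.
Minimum is 3.

3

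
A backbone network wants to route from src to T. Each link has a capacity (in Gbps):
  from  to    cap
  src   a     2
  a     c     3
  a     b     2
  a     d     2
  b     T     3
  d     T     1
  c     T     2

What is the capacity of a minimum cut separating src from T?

2

Max flow = 2 (via 1 augmenting path).
In the residual at optimum, the set reachable from src is {src}.
Cut edges: src->a (cap 2). Sum = 2.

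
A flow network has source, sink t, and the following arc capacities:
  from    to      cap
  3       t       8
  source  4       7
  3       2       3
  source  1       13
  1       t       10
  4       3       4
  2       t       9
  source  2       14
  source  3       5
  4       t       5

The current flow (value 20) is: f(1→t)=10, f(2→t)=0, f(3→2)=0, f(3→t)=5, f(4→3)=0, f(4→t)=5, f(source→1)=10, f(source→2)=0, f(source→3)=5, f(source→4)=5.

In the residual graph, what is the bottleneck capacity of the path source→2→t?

Residual capacities along the path: source→2: 14, 2→t: 9.
Minimum is 9.

9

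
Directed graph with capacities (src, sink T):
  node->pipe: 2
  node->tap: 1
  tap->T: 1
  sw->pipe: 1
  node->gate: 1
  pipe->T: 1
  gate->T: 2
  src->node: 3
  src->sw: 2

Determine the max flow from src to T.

Augment src->node->pipe->T: bottleneck 1. Total 1.
Augment src->node->gate->T: bottleneck 1. Total 2.
Augment src->node->tap->T: bottleneck 1. Total 3.
No augmenting path remains in the residual graph.

3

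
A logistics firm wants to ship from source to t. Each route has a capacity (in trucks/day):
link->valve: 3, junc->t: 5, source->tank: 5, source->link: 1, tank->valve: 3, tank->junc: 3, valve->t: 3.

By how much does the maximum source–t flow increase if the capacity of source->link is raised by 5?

Original max flow = 6.
Even with extra capacity on source->link, another cut of capacity 6 remains binding.
New max flow = 6. Increase = 0.

0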